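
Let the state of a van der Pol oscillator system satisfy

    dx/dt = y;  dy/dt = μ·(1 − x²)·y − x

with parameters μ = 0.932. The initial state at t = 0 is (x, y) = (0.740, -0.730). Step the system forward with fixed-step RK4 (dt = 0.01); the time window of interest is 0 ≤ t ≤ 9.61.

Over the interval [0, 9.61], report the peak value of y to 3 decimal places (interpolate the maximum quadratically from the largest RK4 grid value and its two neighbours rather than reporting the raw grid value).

t=0.000: state=(0.740, -0.730)
step 1 (dt=0.01): k1=(-0.730, -1.048), k2=(-0.735, -1.050), k3=(-0.735, -1.050), k4=(-0.741, -1.052); state += dt/6·(k1+2k2+2k3+k4)
t=0.010: state=(0.733, -0.741)
t=0.020: state=(0.725, -0.751)
t=0.030: state=(0.718, -0.762)
continuing one RK4 step at a time; state shown every 50 steps (Δt=0.5):
t=0.500: state=(0.231, -1.338)
t=1.000: state=(-0.611, -1.967)
t=1.500: state=(-1.501, -1.273)
t=2.000: state=(-1.783, 0.023)
t=2.500: state=(-1.612, 0.582)
t=3.000: state=(-1.233, 0.935)
t=3.500: state=(-0.647, 1.464)
t=4.000: state=(0.300, 2.360)
t=4.500: state=(1.509, 1.968)
t=5.000: state=(1.990, 0.121)
t=5.500: state=(1.857, -0.519)
t=6.000: state=(1.526, -0.794)
t=6.500: state=(1.050, -1.144)
t=7.000: state=(0.327, -1.828)
t=7.500: state=(-0.817, -2.608)
t=8.000: state=(-1.841, -1.095)
t=8.500: state=(-1.986, 0.250)
t=9.000: state=(-1.749, 0.639)
t=9.500: state=(-1.364, 0.909)
t=9.610: state=(-1.260, 0.983)
largest grid value and its neighbours: y(4.200)=2.56563, y(4.210)=2.56569, y(4.220)=2.56448
parabola through these three points peaks at t≈4.205 with y≈2.56582

max y = 2.566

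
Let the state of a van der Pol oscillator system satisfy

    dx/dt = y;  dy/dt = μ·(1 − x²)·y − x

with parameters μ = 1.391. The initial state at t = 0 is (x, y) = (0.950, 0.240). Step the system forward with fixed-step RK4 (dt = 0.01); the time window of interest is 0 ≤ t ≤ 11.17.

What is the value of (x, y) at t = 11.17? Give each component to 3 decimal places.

t=0.000: state=(0.950, 0.240)
step 1 (dt=0.01): k1=(0.240, -0.917), k2=(0.235, -0.920), k3=(0.235, -0.920), k4=(0.231, -0.922); state += dt/6·(k1+2k2+2k3+k4)
t=0.010: state=(0.952, 0.231)
t=0.020: state=(0.955, 0.222)
t=0.030: state=(0.957, 0.212)
continuing one RK4 step at a time; state shown every 50 steps (Δt=0.5):
t=0.500: state=(0.950, -0.245)
t=1.000: state=(0.699, -0.778)
t=1.500: state=(0.116, -1.654)
t=2.000: state=(-0.997, -2.542)
t=2.500: state=(-1.830, -0.567)
t=3.000: state=(-1.824, 0.345)
t=3.500: state=(-1.588, 0.574)
t=4.000: state=(-1.248, 0.805)
t=4.500: state=(-0.739, 1.306)
t=5.000: state=(0.190, 2.572)
t=5.500: state=(1.607, 2.167)
t=6.000: state=(2.011, -0.071)
t=6.500: state=(1.855, -0.449)
t=7.000: state=(1.594, -0.595)
t=7.500: state=(1.247, -0.815)
t=8.000: state=(0.734, -1.318)
t=8.500: state=(-0.204, -2.595)
t=9.000: state=(-1.621, -2.130)
t=9.500: state=(-2.012, 0.082)
t=10.000: state=(-1.853, 0.451)
t=10.500: state=(-1.591, 0.597)
t=11.000: state=(-1.244, 0.817)
t=11.170: state=(-1.095, 0.940)

(x, y) = (-1.095, 0.940)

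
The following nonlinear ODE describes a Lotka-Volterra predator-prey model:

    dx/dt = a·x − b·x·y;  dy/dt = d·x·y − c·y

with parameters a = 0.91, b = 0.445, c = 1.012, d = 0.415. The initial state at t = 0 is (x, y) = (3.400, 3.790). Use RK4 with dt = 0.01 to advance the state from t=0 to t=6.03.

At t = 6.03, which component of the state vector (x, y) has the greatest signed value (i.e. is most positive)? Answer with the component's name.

largest component: x

t=0.000: state=(3.400, 3.790)
step 1 (dt=0.01): k1=(-2.640, 1.512), k2=(-2.641, 1.494), k3=(-2.641, 1.494), k4=(-2.642, 1.476); state += dt/6·(k1+2k2+2k3+k4)
t=0.010: state=(3.374, 3.805)
t=0.020: state=(3.347, 3.820)
t=0.030: state=(3.321, 3.834)
continuing one RK4 step at a time; state shown every 20 steps (Δt=0.2):
t=0.200: state=(2.878, 4.016)
t=0.400: state=(2.405, 4.083)
t=0.600: state=(2.011, 4.003)
t=0.800: state=(1.703, 3.812)
t=1.000: state=(1.472, 3.551)
t=1.200: state=(1.304, 3.253)
t=1.400: state=(1.187, 2.945)
t=1.600: state=(1.111, 2.646)
t=1.800: state=(1.066, 2.365)
t=2.000: state=(1.049, 2.108)
t=2.200: state=(1.054, 1.879)
t=2.400: state=(1.079, 1.676)
t=2.600: state=(1.124, 1.500)
t=2.800: state=(1.188, 1.348)
t=3.000: state=(1.272, 1.219)
t=3.200: state=(1.375, 1.111)
t=3.400: state=(1.501, 1.023)
t=3.600: state=(1.649, 0.952)
t=3.800: state=(1.822, 0.898)
t=4.000: state=(2.022, 0.860)
t=4.200: state=(2.249, 0.838)
t=4.400: state=(2.505, 0.834)
t=4.600: state=(2.788, 0.848)
t=4.800: state=(3.097, 0.884)
t=5.000: state=(3.426, 0.947)
t=5.200: state=(3.762, 1.042)
t=5.400: state=(4.090, 1.179)
t=5.600: state=(4.382, 1.369)
t=5.800: state=(4.604, 1.625)
t=6.000: state=(4.712, 1.956)
t=6.030: state=(4.716, 2.012)
compare at T: x=4.716, y=2.012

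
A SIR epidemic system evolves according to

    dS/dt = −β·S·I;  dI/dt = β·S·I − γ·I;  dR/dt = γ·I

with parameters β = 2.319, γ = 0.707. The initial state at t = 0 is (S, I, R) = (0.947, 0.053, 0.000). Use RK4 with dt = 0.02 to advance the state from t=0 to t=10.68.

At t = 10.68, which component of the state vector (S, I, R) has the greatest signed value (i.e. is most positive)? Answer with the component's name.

t=0.000: state=(0.947, 0.053, 0.000)
step 1 (dt=0.02): k1=(-0.116, 0.079, 0.037), k2=(-0.118, 0.080, 0.038), k3=(-0.118, 0.080, 0.038), k4=(-0.120, 0.081, 0.039); state += dt/6·(k1+2k2+2k3+k4)
t=0.020: state=(0.945, 0.055, 0.001)
t=0.040: state=(0.942, 0.056, 0.002)
t=0.060: state=(0.940, 0.058, 0.002)
continuing one RK4 step at a time; state shown every 25 steps (Δt=0.5):
t=0.500: state=(0.866, 0.107, 0.027)
t=1.000: state=(0.730, 0.190, 0.079)
t=1.500: state=(0.555, 0.282, 0.163)
t=2.000: state=(0.385, 0.341, 0.275)
t=2.500: state=(0.257, 0.345, 0.398)
t=3.000: state=(0.175, 0.310, 0.514)
t=3.500: state=(0.126, 0.259, 0.615)
t=4.000: state=(0.096, 0.207, 0.697)
t=4.500: state=(0.078, 0.160, 0.762)
t=5.000: state=(0.066, 0.122, 0.812)
t=5.500: state=(0.058, 0.092, 0.849)
t=6.000: state=(0.053, 0.069, 0.878)
t=6.500: state=(0.050, 0.052, 0.899)
t=7.000: state=(0.047, 0.038, 0.915)
t=7.500: state=(0.045, 0.028, 0.926)
t=8.000: state=(0.044, 0.021, 0.935)
t=8.500: state=(0.043, 0.015, 0.941)
t=9.000: state=(0.043, 0.011, 0.946)
t=9.500: state=(0.042, 0.008, 0.950)
t=10.000: state=(0.042, 0.006, 0.952)
t=10.500: state=(0.041, 0.005, 0.954)
t=10.680: state=(0.041, 0.004, 0.955)
compare at T: S=0.041, I=0.004, R=0.955

largest component: R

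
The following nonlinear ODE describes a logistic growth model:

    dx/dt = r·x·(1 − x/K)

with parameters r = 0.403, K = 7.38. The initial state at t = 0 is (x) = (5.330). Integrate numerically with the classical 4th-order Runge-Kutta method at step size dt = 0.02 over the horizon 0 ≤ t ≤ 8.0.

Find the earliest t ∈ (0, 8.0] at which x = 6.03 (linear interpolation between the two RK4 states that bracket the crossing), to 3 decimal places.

t=0.000: state=(5.330)
step 1 (dt=0.02): k1=(0.597), k2=(0.596), k3=(0.596), k4=(0.595); state += dt/6·(k1+2k2+2k3+k4)
t=0.020: state=(5.342)
t=0.040: state=(5.354)
t=0.060: state=(5.366)
continuing one RK4 step at a time; state shown every 25 steps (Δt=0.5):
t=0.500: state=(5.615)
t=1.000: state=(5.871)
t=1.340: state=(6.029)
next step: t=1.360: state=(6.038) — x has crossed 6.03
linear interpolation between t=1.340 (6.02877) and t=1.360 (6.03765) → t≈1.343

t = 1.343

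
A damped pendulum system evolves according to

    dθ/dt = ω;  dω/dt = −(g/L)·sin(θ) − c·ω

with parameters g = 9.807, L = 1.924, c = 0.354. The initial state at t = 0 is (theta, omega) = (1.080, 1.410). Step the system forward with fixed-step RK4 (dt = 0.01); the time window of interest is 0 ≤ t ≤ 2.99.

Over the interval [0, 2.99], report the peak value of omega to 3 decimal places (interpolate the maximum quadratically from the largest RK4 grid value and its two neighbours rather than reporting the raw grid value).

t=0.000: state=(1.080, 1.410)
step 1 (dt=0.01): k1=(1.410, -4.995), k2=(1.385, -5.003), k3=(1.385, -5.002), k4=(1.360, -5.010); state += dt/6·(k1+2k2+2k3+k4)
t=0.010: state=(1.094, 1.360)
t=0.020: state=(1.107, 1.310)
t=0.030: state=(1.120, 1.260)
continuing one RK4 step at a time; state shown every 10 steps (Δt=0.1):
t=0.100: state=(1.196, 0.906)
t=0.200: state=(1.261, 0.402)
t=0.300: state=(1.277, -0.091)
t=0.400: state=(1.244, -0.565)
t=0.500: state=(1.164, -1.014)
t=0.600: state=(1.042, -1.426)
t=0.700: state=(0.881, -1.787)
t=0.800: state=(0.687, -2.079)
t=0.900: state=(0.468, -2.280)
t=1.000: state=(0.235, -2.372)
t=1.100: state=(-0.002, -2.347)
t=1.200: state=(-0.231, -2.207)
t=1.300: state=(-0.440, -1.964)
t=1.400: state=(-0.621, -1.641)
t=1.500: state=(-0.767, -1.263)
t=1.600: state=(-0.873, -0.852)
t=1.700: state=(-0.937, -0.427)
t=1.800: state=(-0.958, -0.005)
t=1.900: state=(-0.938, 0.403)
t=2.000: state=(-0.878, 0.785)
t=2.100: state=(-0.782, 1.128)
t=2.200: state=(-0.655, 1.419)
t=2.300: state=(-0.501, 1.643)
t=2.400: state=(-0.329, 1.788)
t=2.500: state=(-0.146, 1.843)
t=2.600: state=(0.037, 1.806)
t=2.700: state=(0.212, 1.680)
t=2.800: state=(0.371, 1.477)
t=2.900: state=(0.505, 1.212)
t=2.990: state=(0.602, 0.936)
largest grid value and its neighbours: omega(2.500)=1.84331, omega(2.510)=1.84374, omega(2.520)=1.84324
parabola through these three points peaks at t≈2.510 with omega≈1.84374

max omega = 1.844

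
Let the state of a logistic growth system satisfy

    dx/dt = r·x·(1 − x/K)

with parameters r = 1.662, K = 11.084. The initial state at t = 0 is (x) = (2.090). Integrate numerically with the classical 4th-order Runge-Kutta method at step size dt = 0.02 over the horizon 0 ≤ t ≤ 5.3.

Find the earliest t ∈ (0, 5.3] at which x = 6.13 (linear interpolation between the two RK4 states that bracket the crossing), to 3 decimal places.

t = 1.006

t=0.000: state=(2.090)
step 1 (dt=0.02): k1=(2.819), k2=(2.848), k3=(2.848), k4=(2.877); state += dt/6·(k1+2k2+2k3+k4)
t=0.020: state=(2.147)
t=0.040: state=(2.205)
t=0.060: state=(2.264)
continuing one RK4 step at a time; state shown every 10 steps (Δt=0.2):
t=0.200: state=(2.712)
t=0.400: state=(3.449)
t=0.600: state=(4.284)
t=0.800: state=(5.183)
t=1.000: state=(6.102)
next step: t=1.020: state=(6.193) — x has crossed 6.13
linear interpolation between t=1.000 (6.10151) and t=1.020 (6.19252) → t≈1.006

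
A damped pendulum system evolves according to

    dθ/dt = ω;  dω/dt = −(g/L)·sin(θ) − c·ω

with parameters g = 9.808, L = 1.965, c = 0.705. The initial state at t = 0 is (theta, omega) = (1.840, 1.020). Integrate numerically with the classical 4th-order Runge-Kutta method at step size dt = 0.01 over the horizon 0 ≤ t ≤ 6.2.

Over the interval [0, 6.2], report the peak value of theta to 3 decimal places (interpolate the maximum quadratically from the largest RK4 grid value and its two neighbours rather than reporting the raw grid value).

max theta = 1.940

t=0.000: state=(1.840, 1.020)
step 1 (dt=0.01): k1=(1.020, -5.531), k2=(0.992, -5.504), k3=(0.992, -5.505), k4=(0.965, -5.478); state += dt/6·(k1+2k2+2k3+k4)
t=0.010: state=(1.850, 0.965)
t=0.020: state=(1.859, 0.910)
t=0.030: state=(1.868, 0.856)
continuing one RK4 step at a time; state shown every 25 steps (Δt=0.25):
t=0.250: state=(1.934, -0.222)
t=0.500: state=(1.744, -1.281)
t=0.750: state=(1.304, -2.208)
t=1.000: state=(0.668, -2.791)
t=1.250: state=(-0.032, -2.677)
t=1.500: state=(-0.610, -1.861)
t=1.750: state=(-0.937, -0.741)
t=2.000: state=(-0.985, 0.331)
t=2.250: state=(-0.791, 1.175)
t=2.500: state=(-0.429, 1.641)
t=2.750: state=(-0.012, 1.617)
t=3.000: state=(0.342, 1.152)
t=3.250: state=(0.545, 0.458)
t=3.500: state=(0.571, -0.236)
t=3.750: state=(0.441, -0.761)
t=4.000: state=(0.214, -1.007)
t=4.250: state=(-0.036, -0.940)
t=4.500: state=(-0.235, -0.623)
t=4.750: state=(-0.337, -0.187)
t=5.000: state=(-0.331, 0.227)
t=5.250: state=(-0.235, 0.515)
t=5.500: state=(-0.089, 0.616)
t=5.750: state=(0.057, 0.530)
t=6.000: state=(0.164, 0.310)
t=6.200: state=(0.205, 0.095)
largest grid value and its neighbours: theta(0.190)=1.93954, theta(0.200)=1.93985, theta(0.210)=1.93969
parabola through these three points peaks at t≈0.202 with theta≈1.93985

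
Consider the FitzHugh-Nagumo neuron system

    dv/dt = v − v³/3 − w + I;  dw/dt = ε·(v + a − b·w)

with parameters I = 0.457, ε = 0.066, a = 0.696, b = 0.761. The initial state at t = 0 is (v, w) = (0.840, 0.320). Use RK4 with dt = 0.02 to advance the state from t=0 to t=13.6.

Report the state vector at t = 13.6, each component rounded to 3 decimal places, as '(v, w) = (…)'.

t=0.000: state=(0.840, 0.320)
step 1 (dt=0.02): k1=(0.779, 0.085), k2=(0.781, 0.086), k3=(0.781, 0.086), k4=(0.782, 0.086); state += dt/6·(k1+2k2+2k3+k4)
t=0.020: state=(0.856, 0.322)
t=0.040: state=(0.871, 0.323)
t=0.060: state=(0.887, 0.325)
continuing one RK4 step at a time; state shown every 25 steps (Δt=0.5):
t=0.500: state=(1.223, 0.368)
t=1.000: state=(1.503, 0.427)
t=1.500: state=(1.634, 0.490)
t=2.000: state=(1.671, 0.555)
t=2.500: state=(1.665, 0.618)
t=3.000: state=(1.641, 0.680)
t=3.500: state=(1.611, 0.738)
t=4.000: state=(1.578, 0.795)
t=4.500: state=(1.542, 0.849)
t=5.000: state=(1.506, 0.900)
t=5.500: state=(1.467, 0.949)
t=6.000: state=(1.428, 0.995)
t=6.500: state=(1.387, 1.039)
t=7.000: state=(1.344, 1.080)
t=7.500: state=(1.298, 1.119)
t=8.000: state=(1.250, 1.156)
t=8.500: state=(1.198, 1.190)
t=9.000: state=(1.142, 1.221)
t=9.500: state=(1.079, 1.250)
t=10.000: state=(1.009, 1.275)
t=10.500: state=(0.926, 1.298)
t=11.000: state=(0.827, 1.317)
t=11.500: state=(0.700, 1.332)
t=12.000: state=(0.530, 1.342)
t=12.500: state=(0.280, 1.345)
t=13.000: state=(-0.114, 1.337)
t=13.500: state=(-0.733, 1.314)
t=13.600: state=(-0.881, 1.306)

(v, w) = (-0.881, 1.306)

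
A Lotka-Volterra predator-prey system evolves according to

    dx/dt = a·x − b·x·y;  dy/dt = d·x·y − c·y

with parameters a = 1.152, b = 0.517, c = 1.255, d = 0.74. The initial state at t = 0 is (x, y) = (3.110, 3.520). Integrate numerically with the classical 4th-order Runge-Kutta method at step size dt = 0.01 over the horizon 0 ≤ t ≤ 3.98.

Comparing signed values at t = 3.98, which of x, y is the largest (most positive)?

t=0.000: state=(3.110, 3.520)
step 1 (dt=0.01): k1=(-2.077, 3.683), k2=(-2.100, 3.675), k3=(-2.099, 3.675), k4=(-2.122, 3.667); state += dt/6·(k1+2k2+2k3+k4)
t=0.010: state=(3.089, 3.557)
t=0.020: state=(3.068, 3.593)
t=0.030: state=(3.046, 3.630)
continuing one RK4 step at a time; state shown every 20 steps (Δt=0.2):
t=0.200: state=(2.625, 4.192)
t=0.400: state=(2.089, 4.622)
t=0.600: state=(1.618, 4.726)
t=0.800: state=(1.259, 4.543)
t=1.000: state=(1.009, 4.175)
t=1.200: state=(0.844, 3.722)
t=1.400: state=(0.741, 3.254)
t=1.600: state=(0.682, 2.812)
t=1.800: state=(0.656, 2.415)
t=2.000: state=(0.655, 2.069)
t=2.200: state=(0.677, 1.776)
t=2.400: state=(0.718, 1.532)
t=2.600: state=(0.780, 1.331)
t=2.800: state=(0.863, 1.169)
t=3.000: state=(0.970, 1.042)
t=3.200: state=(1.102, 0.944)
t=3.400: state=(1.264, 0.875)
t=3.600: state=(1.457, 0.832)
t=3.800: state=(1.685, 0.817)
t=3.980: state=(1.921, 0.828)
compare at T: x=1.921, y=0.828

largest component: x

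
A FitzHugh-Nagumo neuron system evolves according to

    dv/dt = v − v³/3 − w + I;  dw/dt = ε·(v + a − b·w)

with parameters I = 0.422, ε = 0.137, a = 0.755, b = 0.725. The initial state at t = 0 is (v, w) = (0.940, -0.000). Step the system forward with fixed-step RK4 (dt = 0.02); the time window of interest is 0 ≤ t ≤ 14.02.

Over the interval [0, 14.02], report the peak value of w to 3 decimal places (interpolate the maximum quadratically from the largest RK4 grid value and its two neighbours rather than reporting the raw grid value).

t=0.000: state=(0.940, -0.000)
step 1 (dt=0.02): k1=(1.085, 0.232), k2=(1.084, 0.233), k3=(1.084, 0.233), k4=(1.083, 0.235); state += dt/6·(k1+2k2+2k3+k4)
t=0.020: state=(0.962, 0.005)
t=0.040: state=(0.983, 0.009)
t=0.060: state=(1.005, 0.014)
continuing one RK4 step at a time; state shown every 25 steps (Δt=0.5):
t=0.500: state=(1.421, 0.130)
t=1.000: state=(1.669, 0.279)
t=1.500: state=(1.726, 0.430)
t=2.000: state=(1.700, 0.575)
t=2.500: state=(1.645, 0.709)
t=3.000: state=(1.578, 0.833)
t=3.500: state=(1.504, 0.946)
t=4.000: state=(1.424, 1.048)
t=4.500: state=(1.338, 1.140)
t=5.000: state=(1.244, 1.222)
t=5.500: state=(1.139, 1.293)
t=6.000: state=(1.018, 1.353)
t=6.500: state=(0.871, 1.401)
t=7.000: state=(0.682, 1.436)
t=7.500: state=(0.418, 1.454)
t=8.000: state=(0.015, 1.449)
t=8.500: state=(-0.623, 1.410)
t=9.000: state=(-1.404, 1.324)
t=9.500: state=(-1.865, 1.199)
t=10.000: state=(-1.975, 1.061)
t=10.500: state=(-1.965, 0.929)
t=11.000: state=(-1.929, 0.804)
t=11.500: state=(-1.887, 0.688)
t=12.000: state=(-1.843, 0.580)
t=12.500: state=(-1.800, 0.481)
t=13.000: state=(-1.758, 0.389)
t=13.500: state=(-1.715, 0.305)
t=14.000: state=(-1.673, 0.227)
t=14.020: state=(-1.672, 0.224)
largest grid value and its neighbours: w(7.660)=1.45523, w(7.680)=1.45524, w(7.700)=1.45520
parabola through these three points peaks at t≈7.672 with w≈1.45524

max w = 1.455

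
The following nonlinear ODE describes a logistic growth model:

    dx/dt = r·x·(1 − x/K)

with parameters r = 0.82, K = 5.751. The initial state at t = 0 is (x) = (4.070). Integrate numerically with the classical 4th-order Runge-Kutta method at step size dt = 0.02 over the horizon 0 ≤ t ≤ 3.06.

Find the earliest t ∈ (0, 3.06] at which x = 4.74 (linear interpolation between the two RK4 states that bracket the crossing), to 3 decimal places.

t=0.000: state=(4.070)
step 1 (dt=0.02): k1=(0.976), k2=(0.972), k3=(0.972), k4=(0.969); state += dt/6·(k1+2k2+2k3+k4)
t=0.020: state=(4.089)
t=0.040: state=(4.109)
t=0.060: state=(4.128)
continuing one RK4 step at a time; state shown every 5 steps (Δt=0.1):
t=0.100: state=(4.166)
t=0.200: state=(4.258)
t=0.300: state=(4.347)
t=0.400: state=(4.432)
t=0.500: state=(4.514)
t=0.600: state=(4.592)
t=0.700: state=(4.666)
t=0.800: state=(4.736)
next step: t=0.820: state=(4.750) — x has crossed 4.74
linear interpolation between t=0.800 (4.73596) and t=0.820 (4.74959) → t≈0.806

t = 0.806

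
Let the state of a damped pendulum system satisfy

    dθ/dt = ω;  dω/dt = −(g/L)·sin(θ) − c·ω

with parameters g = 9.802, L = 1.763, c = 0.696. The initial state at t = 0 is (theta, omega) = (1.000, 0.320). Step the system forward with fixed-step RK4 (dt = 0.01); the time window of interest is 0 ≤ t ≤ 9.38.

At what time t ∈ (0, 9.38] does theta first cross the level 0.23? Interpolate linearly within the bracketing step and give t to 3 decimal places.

t=0.000: state=(1.000, 0.320)
step 1 (dt=0.01): k1=(0.320, -4.901), k2=(0.295, -4.889), k3=(0.296, -4.889), k4=(0.271, -4.876); state += dt/6·(k1+2k2+2k3+k4)
t=0.010: state=(1.003, 0.271)
t=0.020: state=(1.005, 0.222)
t=0.030: state=(1.007, 0.174)
continuing one RK4 step at a time; state shown every 50 steps (Δt=0.5):
t=0.500: state=(0.629, -1.576)
t=0.720: state=(0.246, -1.830)
next step: t=0.730: state=(0.228, -1.830) — theta has crossed 0.23
linear interpolation between t=0.720 (0.24619) and t=0.730 (0.22789) → t≈0.729

t = 0.729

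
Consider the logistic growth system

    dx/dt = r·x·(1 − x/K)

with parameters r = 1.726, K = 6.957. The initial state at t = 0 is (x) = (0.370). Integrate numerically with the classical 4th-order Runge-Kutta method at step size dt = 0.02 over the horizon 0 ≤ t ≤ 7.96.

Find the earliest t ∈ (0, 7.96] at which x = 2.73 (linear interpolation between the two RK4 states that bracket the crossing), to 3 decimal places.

t = 1.415

t=0.000: state=(0.370)
step 1 (dt=0.02): k1=(0.605), k2=(0.614), k3=(0.614), k4=(0.624); state += dt/6·(k1+2k2+2k3+k4)
t=0.020: state=(0.382)
t=0.040: state=(0.395)
t=0.060: state=(0.408)
continuing one RK4 step at a time; state shown every 25 steps (Δt=0.5):
t=0.500: state=(0.817)
t=1.000: state=(1.669)
t=1.400: state=(2.687)
next step: t=1.420: state=(2.745) — x has crossed 2.73
linear interpolation between t=1.400 (2.68739) and t=1.420 (2.74455) → t≈1.415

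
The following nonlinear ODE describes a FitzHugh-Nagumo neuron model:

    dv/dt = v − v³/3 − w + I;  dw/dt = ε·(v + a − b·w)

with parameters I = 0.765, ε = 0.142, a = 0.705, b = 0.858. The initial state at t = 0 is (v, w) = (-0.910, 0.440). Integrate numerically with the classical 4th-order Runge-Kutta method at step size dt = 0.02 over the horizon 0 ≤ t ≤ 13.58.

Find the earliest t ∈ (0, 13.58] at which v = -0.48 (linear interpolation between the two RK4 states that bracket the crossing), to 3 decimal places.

t=0.000: state=(-0.910, 0.440)
step 1 (dt=0.02): k1=(-0.334, -0.083), k2=(-0.334, -0.083), k3=(-0.334, -0.083), k4=(-0.333, -0.083); state += dt/6·(k1+2k2+2k3+k4)
t=0.020: state=(-0.917, 0.438)
t=0.040: state=(-0.923, 0.437)
t=0.060: state=(-0.930, 0.435)
continuing one RK4 step at a time; state shown every 25 steps (Δt=0.5):
t=0.500: state=(-1.069, 0.394)
t=1.000: state=(-1.193, 0.341)
t=1.500: state=(-1.270, 0.285)
t=2.000: state=(-1.303, 0.227)
t=2.500: state=(-1.302, 0.173)
t=3.000: state=(-1.280, 0.122)
t=3.500: state=(-1.243, 0.076)
t=4.000: state=(-1.195, 0.036)
t=4.500: state=(-1.140, 0.002)
t=5.000: state=(-1.079, -0.026)
t=5.500: state=(-1.010, -0.048)
t=6.000: state=(-0.932, -0.063)
t=6.500: state=(-0.843, -0.072)
t=7.000: state=(-0.736, -0.074)
t=7.500: state=(-0.603, -0.067)
t=7.860: state=(-0.482, -0.056)
next step: t=7.880: state=(-0.474, -0.055) — v has crossed -0.48
linear interpolation between t=7.860 (-0.48186) and t=7.880 (-0.47428) → t≈7.865

t = 7.865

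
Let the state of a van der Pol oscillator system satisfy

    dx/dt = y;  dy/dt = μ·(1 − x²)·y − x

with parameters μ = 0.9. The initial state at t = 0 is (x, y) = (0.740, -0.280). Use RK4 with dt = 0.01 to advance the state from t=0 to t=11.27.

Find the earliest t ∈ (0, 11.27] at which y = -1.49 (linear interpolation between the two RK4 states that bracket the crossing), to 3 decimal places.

t = 1.193

t=0.000: state=(0.740, -0.280)
step 1 (dt=0.01): k1=(-0.280, -0.854), k2=(-0.284, -0.855), k3=(-0.284, -0.855), k4=(-0.289, -0.856); state += dt/6·(k1+2k2+2k3+k4)
t=0.010: state=(0.737, -0.289)
t=0.020: state=(0.734, -0.297)
t=0.030: state=(0.731, -0.306)
continuing one RK4 step at a time; state shown every 50 steps (Δt=0.5):
t=0.500: state=(0.489, -0.736)
t=1.000: state=(-0.012, -1.283)
t=1.190: state=(-0.276, -1.487)
next step: t=1.200: state=(-0.291, -1.497) — y has crossed -1.49
linear interpolation between t=1.190 (-1.48700) and t=1.200 (-1.49651) → t≈1.193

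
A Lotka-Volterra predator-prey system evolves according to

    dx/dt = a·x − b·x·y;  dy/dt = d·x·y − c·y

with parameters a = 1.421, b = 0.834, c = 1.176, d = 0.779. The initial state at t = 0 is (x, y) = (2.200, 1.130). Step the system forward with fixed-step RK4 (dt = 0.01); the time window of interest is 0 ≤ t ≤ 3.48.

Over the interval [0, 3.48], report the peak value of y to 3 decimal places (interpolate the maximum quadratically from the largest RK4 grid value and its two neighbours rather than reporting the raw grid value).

t=0.000: state=(2.200, 1.130)
step 1 (dt=0.01): k1=(1.053, 0.608), k2=(1.050, 0.614), k3=(1.050, 0.614), k4=(1.047, 0.620); state += dt/6·(k1+2k2+2k3+k4)
t=0.010: state=(2.210, 1.136)
t=0.020: state=(2.221, 1.142)
t=0.030: state=(2.231, 1.149)
continuing one RK4 step at a time; state shown every 20 steps (Δt=0.2):
t=0.200: state=(2.393, 1.278)
t=0.400: state=(2.528, 1.484)
t=0.600: state=(2.567, 1.746)
t=0.800: state=(2.486, 2.050)
t=1.000: state=(2.287, 2.353)
t=1.200: state=(2.008, 2.601)
t=1.400: state=(1.706, 2.745)
t=1.600: state=(1.429, 2.768)
t=1.800: state=(1.203, 2.684)
t=2.000: state=(1.034, 2.524)
t=2.200: state=(0.917, 2.321)
t=2.400: state=(0.843, 2.103)
t=2.600: state=(0.803, 1.889)
t=2.800: state=(0.792, 1.690)
t=3.000: state=(0.806, 1.512)
t=3.200: state=(0.843, 1.359)
t=3.400: state=(0.903, 1.230)
t=3.480: state=(0.933, 1.185)
largest grid value and its neighbours: y(1.530)=2.77388, y(1.540)=2.77396, y(1.550)=2.77376
parabola through these three points peaks at t≈1.538 with y≈2.77397

max y = 2.774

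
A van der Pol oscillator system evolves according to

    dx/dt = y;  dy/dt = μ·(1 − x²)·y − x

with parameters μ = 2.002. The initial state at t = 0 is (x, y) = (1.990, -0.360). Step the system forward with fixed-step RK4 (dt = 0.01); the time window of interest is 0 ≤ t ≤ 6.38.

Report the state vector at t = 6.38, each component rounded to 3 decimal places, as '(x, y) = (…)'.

t=0.000: state=(1.990, -0.360)
step 1 (dt=0.01): k1=(-0.360, 0.143), k2=(-0.359, 0.136), k3=(-0.359, 0.136), k4=(-0.359, 0.129); state += dt/6·(k1+2k2+2k3+k4)
t=0.010: state=(1.986, -0.359)
t=0.020: state=(1.983, -0.357)
t=0.030: state=(1.979, -0.356)
continuing one RK4 step at a time; state shown every 25 steps (Δt=0.25):
t=0.250: state=(1.902, -0.354)
t=0.500: state=(1.811, -0.374)
t=0.750: state=(1.714, -0.405)
t=1.000: state=(1.608, -0.446)
t=1.250: state=(1.489, -0.503)
t=1.500: state=(1.355, -0.582)
t=1.750: state=(1.195, -0.701)
t=2.000: state=(0.998, -0.895)
t=2.250: state=(0.735, -1.241)
t=2.500: state=(0.350, -1.915)
t=2.750: state=(-0.270, -3.131)
t=3.000: state=(-1.174, -3.698)
t=3.250: state=(-1.852, -1.507)
t=3.500: state=(-2.018, -0.103)
t=3.750: state=(-1.991, 0.236)
t=4.000: state=(-1.919, 0.321)
t=4.250: state=(-1.834, 0.359)
t=4.500: state=(-1.740, 0.393)
t=4.750: state=(-1.637, 0.433)
t=5.000: state=(-1.522, 0.486)
t=5.250: state=(-1.392, 0.558)
t=5.500: state=(-1.240, 0.664)
t=5.750: state=(-1.055, 0.833)
t=6.000: state=(-0.813, 1.128)
t=6.250: state=(-0.469, 1.690)
t=6.380: state=(-0.220, 2.172)

(x, y) = (-0.220, 2.172)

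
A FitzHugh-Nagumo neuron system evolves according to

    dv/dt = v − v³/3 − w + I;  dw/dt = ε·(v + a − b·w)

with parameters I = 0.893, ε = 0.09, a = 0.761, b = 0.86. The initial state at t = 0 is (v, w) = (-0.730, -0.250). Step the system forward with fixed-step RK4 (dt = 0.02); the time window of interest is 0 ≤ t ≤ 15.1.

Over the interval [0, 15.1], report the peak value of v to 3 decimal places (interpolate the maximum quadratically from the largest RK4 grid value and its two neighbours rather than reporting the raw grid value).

t=0.000: state=(-0.730, -0.250)
step 1 (dt=0.02): k1=(0.543, 0.022), k2=(0.545, 0.023), k3=(0.545, 0.023), k4=(0.547, 0.023); state += dt/6·(k1+2k2+2k3+k4)
t=0.020: state=(-0.719, -0.250)
t=0.040: state=(-0.708, -0.249)
t=0.060: state=(-0.697, -0.249)
continuing one RK4 step at a time; state shown every 25 steps (Δt=0.5):
t=0.500: state=(-0.418, -0.233)
t=1.000: state=(0.037, -0.199)
t=1.500: state=(0.736, -0.142)
t=2.000: state=(1.525, -0.052)
t=2.500: state=(1.925, 0.061)
t=3.000: state=(2.007, 0.180)
t=3.500: state=(1.995, 0.295)
t=4.000: state=(1.963, 0.405)
t=4.500: state=(1.927, 0.509)
t=5.000: state=(1.890, 0.607)
t=5.500: state=(1.853, 0.701)
t=6.000: state=(1.815, 0.789)
t=6.500: state=(1.778, 0.871)
t=7.000: state=(1.741, 0.950)
t=7.500: state=(1.704, 1.023)
t=8.000: state=(1.666, 1.092)
t=8.500: state=(1.629, 1.157)
t=9.000: state=(1.591, 1.218)
t=9.500: state=(1.553, 1.275)
t=10.000: state=(1.514, 1.327)
t=10.500: state=(1.475, 1.377)
t=11.000: state=(1.436, 1.422)
t=11.500: state=(1.395, 1.464)
t=12.000: state=(1.354, 1.503)
t=12.500: state=(1.312, 1.538)
t=13.000: state=(1.268, 1.570)
t=13.500: state=(1.223, 1.599)
t=14.000: state=(1.175, 1.625)
t=14.500: state=(1.124, 1.648)
t=15.000: state=(1.070, 1.667)
t=15.100: state=(1.059, 1.671)
largest grid value and its neighbours: v(3.080)=2.00785, v(3.100)=2.00788, v(3.120)=2.00782
parabola through these three points peaks at t≈3.097 with v≈2.00788

max v = 2.008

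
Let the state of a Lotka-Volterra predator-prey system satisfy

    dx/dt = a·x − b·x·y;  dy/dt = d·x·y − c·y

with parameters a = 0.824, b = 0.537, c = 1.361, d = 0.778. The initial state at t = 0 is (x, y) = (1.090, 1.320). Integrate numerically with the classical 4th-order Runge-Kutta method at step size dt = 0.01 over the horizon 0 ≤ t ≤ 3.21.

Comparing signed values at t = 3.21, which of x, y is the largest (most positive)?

largest component: x

t=0.000: state=(1.090, 1.320)
step 1 (dt=0.01): k1=(0.126, -0.677), k2=(0.128, -0.675), k3=(0.128, -0.675), k4=(0.130, -0.672); state += dt/6·(k1+2k2+2k3+k4)
t=0.010: state=(1.091, 1.313)
t=0.020: state=(1.093, 1.307)
t=0.030: state=(1.094, 1.300)
continuing one RK4 step at a time; state shown every 20 steps (Δt=0.2):
t=0.200: state=(1.123, 1.194)
t=0.400: state=(1.172, 1.087)
t=0.600: state=(1.236, 0.998)
t=0.800: state=(1.314, 0.927)
t=1.000: state=(1.407, 0.873)
t=1.200: state=(1.514, 0.834)
t=1.400: state=(1.634, 0.812)
t=1.600: state=(1.767, 0.805)
t=1.800: state=(1.910, 0.816)
t=2.000: state=(2.060, 0.847)
t=2.200: state=(2.213, 0.900)
t=2.400: state=(2.359, 0.978)
t=2.600: state=(2.491, 1.087)
t=2.800: state=(2.594, 1.230)
t=3.000: state=(2.655, 1.410)
t=3.200: state=(2.661, 1.626)
t=3.210: state=(2.659, 1.638)
compare at T: x=2.659, y=1.638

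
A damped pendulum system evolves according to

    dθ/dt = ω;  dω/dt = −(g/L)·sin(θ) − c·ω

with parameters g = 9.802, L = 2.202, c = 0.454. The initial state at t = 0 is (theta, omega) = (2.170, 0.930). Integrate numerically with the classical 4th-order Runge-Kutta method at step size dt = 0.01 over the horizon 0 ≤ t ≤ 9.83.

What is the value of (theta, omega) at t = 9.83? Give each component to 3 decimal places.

(theta, omega) = (0.211, 0.146)

t=0.000: state=(2.170, 0.930)
step 1 (dt=0.01): k1=(0.930, -4.098), k2=(0.910, -4.077), k3=(0.910, -4.077), k4=(0.889, -4.057); state += dt/6·(k1+2k2+2k3+k4)
t=0.010: state=(2.179, 0.889)
t=0.020: state=(2.188, 0.849)
t=0.030: state=(2.196, 0.809)
continuing one RK4 step at a time; state shown every 50 steps (Δt=0.5):
t=0.500: state=(2.183, -0.809)
t=1.000: state=(1.354, -2.516)
t=1.500: state=(-0.144, -3.022)
t=2.000: state=(-1.219, -1.064)
t=2.500: state=(-1.197, 1.067)
t=3.000: state=(-0.309, 2.210)
t=3.500: state=(0.653, 1.326)
t=4.000: state=(0.876, -0.426)
t=4.500: state=(0.338, -1.518)
t=5.000: state=(-0.381, -1.107)
t=5.500: state=(-0.621, 0.173)
t=6.000: state=(-0.278, 1.052)
t=6.500: state=(0.241, 0.837)
t=7.000: state=(0.440, -0.076)
t=7.500: state=(0.209, -0.738)
t=8.000: state=(-0.161, -0.610)
t=8.500: state=(-0.312, 0.038)
t=9.000: state=(-0.152, 0.522)
t=9.500: state=(0.112, 0.439)
t=9.830: state=(0.211, 0.146)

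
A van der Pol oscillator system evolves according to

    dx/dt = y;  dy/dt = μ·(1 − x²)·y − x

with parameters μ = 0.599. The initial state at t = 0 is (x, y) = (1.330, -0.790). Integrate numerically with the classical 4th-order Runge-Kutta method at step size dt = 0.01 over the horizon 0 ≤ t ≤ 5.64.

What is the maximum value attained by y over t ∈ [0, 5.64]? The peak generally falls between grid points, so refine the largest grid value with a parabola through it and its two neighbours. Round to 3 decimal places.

t=0.000: state=(1.330, -0.790)
step 1 (dt=0.01): k1=(-0.790, -0.966), k2=(-0.795, -0.965), k3=(-0.795, -0.965), k4=(-0.800, -0.964); state += dt/6·(k1+2k2+2k3+k4)
t=0.010: state=(1.322, -0.800)
t=0.020: state=(1.314, -0.809)
t=0.030: state=(1.306, -0.819)
continuing one RK4 step at a time; state shown every 20 steps (Δt=0.2):
t=0.200: state=(1.153, -0.981)
t=0.400: state=(0.937, -1.178)
t=0.600: state=(0.680, -1.393)
t=0.800: state=(0.378, -1.629)
t=1.000: state=(0.028, -1.869)
t=1.200: state=(-0.366, -2.063)
t=1.400: state=(-0.787, -2.112)
t=1.600: state=(-1.194, -1.914)
t=1.800: state=(-1.535, -1.461)
t=2.000: state=(-1.771, -0.884)
t=2.200: state=(-1.892, -0.345)
t=2.400: state=(-1.917, 0.076)
t=2.600: state=(-1.869, 0.382)
t=2.800: state=(-1.769, 0.608)
t=3.000: state=(-1.629, 0.790)
t=3.200: state=(-1.454, 0.955)
t=3.400: state=(-1.247, 1.123)
t=3.600: state=(-1.004, 1.309)
t=3.800: state=(-0.721, 1.524)
t=4.000: state=(-0.392, 1.771)
t=4.200: state=(-0.012, 2.027)
t=4.400: state=(0.415, 2.230)
t=4.600: state=(0.868, 2.256)
t=4.800: state=(1.298, 1.990)
t=5.000: state=(1.645, 1.449)
t=5.200: state=(1.871, 0.812)
t=5.400: state=(1.976, 0.256)
t=5.600: state=(1.984, -0.155)
t=5.640: state=(1.976, -0.221)
largest grid value and its neighbours: y(4.520)=2.27568, y(4.530)=2.27569, y(4.540)=2.27504
parabola through these three points peaks at t≈4.525 with y≈2.27577

max y = 2.276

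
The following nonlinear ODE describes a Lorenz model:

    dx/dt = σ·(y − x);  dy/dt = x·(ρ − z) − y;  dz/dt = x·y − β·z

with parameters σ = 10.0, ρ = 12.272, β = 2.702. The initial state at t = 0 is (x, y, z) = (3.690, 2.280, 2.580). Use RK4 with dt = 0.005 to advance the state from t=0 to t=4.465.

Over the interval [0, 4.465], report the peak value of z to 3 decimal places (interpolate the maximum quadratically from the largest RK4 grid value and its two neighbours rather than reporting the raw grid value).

t=0.000: state=(3.690, 2.280, 2.580)
step 1 (dt=0.005): k1=(-14.100, 33.483, 1.442), k2=(-12.910, 33.045, 1.658), k3=(-12.951, 33.073, 1.659), k4=(-11.799, 32.660, 1.871); state += dt/6·(k1+2k2+2k3+k4)
t=0.005: state=(3.625, 2.445, 2.588)
t=0.010: state=(3.572, 2.607, 2.599)
t=0.015: state=(3.529, 2.765, 2.611)
continuing one RK4 step at a time; state shown every 40 steps (Δt=0.2):
t=0.200: state=(5.954, 8.501, 5.457)
t=0.400: state=(9.333, 8.489, 16.055)
t=0.600: state=(4.213, 1.838, 14.138)
t=0.800: state=(1.990, 1.834, 8.894)
t=1.000: state=(2.712, 3.545, 6.102)
t=1.200: state=(5.414, 7.239, 7.042)
t=1.400: state=(8.185, 8.260, 13.659)
t=1.600: state=(5.407, 3.542, 14.117)
t=1.800: state=(3.255, 2.987, 10.044)
t=2.000: state=(3.875, 4.680, 7.859)
t=2.200: state=(6.123, 7.352, 9.447)
t=2.400: state=(7.170, 6.663, 13.542)
t=2.600: state=(5.059, 4.003, 12.703)
t=2.800: state=(4.030, 4.061, 9.964)
t=3.000: state=(4.919, 5.687, 9.129)
t=3.200: state=(6.455, 6.967, 11.217)
t=3.400: state=(6.230, 5.564, 12.976)
t=3.600: state=(4.853, 4.381, 11.583)
t=3.800: state=(4.668, 4.928, 10.015)
t=4.000: state=(5.601, 6.154, 10.291)
t=4.200: state=(6.266, 6.250, 11.960)
t=4.400: state=(5.607, 5.119, 12.190)
t=4.465: state=(5.305, 4.881, 11.846)
largest grid value and its neighbours: z(0.455)=17.12048, z(0.460)=17.12983, z(0.465)=17.12604
parabola through these three points peaks at t≈0.461 with z≈17.13013

max z = 17.130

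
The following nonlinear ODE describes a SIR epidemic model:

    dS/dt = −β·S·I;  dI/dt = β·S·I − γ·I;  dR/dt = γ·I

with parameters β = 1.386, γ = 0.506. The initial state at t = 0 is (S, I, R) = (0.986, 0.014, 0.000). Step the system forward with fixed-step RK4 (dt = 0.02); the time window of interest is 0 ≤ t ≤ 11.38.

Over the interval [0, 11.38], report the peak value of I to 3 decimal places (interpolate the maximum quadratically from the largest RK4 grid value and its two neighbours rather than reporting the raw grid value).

t=0.000: state=(0.986, 0.014, 0.000)
step 1 (dt=0.02): k1=(-0.019, 0.012, 0.007), k2=(-0.019, 0.012, 0.007), k3=(-0.019, 0.012, 0.007), k4=(-0.019, 0.012, 0.007); state += dt/6·(k1+2k2+2k3+k4)
t=0.020: state=(0.986, 0.014, 0.000)
t=0.040: state=(0.985, 0.014, 0.000)
t=0.060: state=(0.985, 0.015, 0.000)
continuing one RK4 step at a time; state shown every 25 steps (Δt=0.5):
t=0.500: state=(0.974, 0.021, 0.004)
t=1.000: state=(0.956, 0.033, 0.011)
t=1.500: state=(0.930, 0.049, 0.021)
t=2.000: state=(0.893, 0.071, 0.036)
t=2.500: state=(0.842, 0.101, 0.058)
t=3.000: state=(0.775, 0.137, 0.088)
t=3.500: state=(0.695, 0.177, 0.127)
t=4.000: state=(0.607, 0.216, 0.177)
t=4.500: state=(0.516, 0.247, 0.236)
t=5.000: state=(0.432, 0.267, 0.301)
t=5.500: state=(0.358, 0.272, 0.370)
t=6.000: state=(0.297, 0.265, 0.438)
t=6.500: state=(0.249, 0.248, 0.503)
t=7.000: state=(0.211, 0.226, 0.563)
t=7.500: state=(0.182, 0.201, 0.617)
t=8.000: state=(0.160, 0.176, 0.665)
t=8.500: state=(0.142, 0.151, 0.706)
t=9.000: state=(0.129, 0.129, 0.742)
t=9.500: state=(0.119, 0.109, 0.772)
t=10.000: state=(0.111, 0.092, 0.797)
t=10.500: state=(0.105, 0.077, 0.818)
t=11.000: state=(0.100, 0.064, 0.836)
t=11.380: state=(0.097, 0.056, 0.848)
largest grid value and its neighbours: I(5.420)=0.27218, I(5.440)=0.27220, I(5.460)=0.27220
parabola through these three points peaks at t≈5.448 with I≈0.27220

max I = 0.272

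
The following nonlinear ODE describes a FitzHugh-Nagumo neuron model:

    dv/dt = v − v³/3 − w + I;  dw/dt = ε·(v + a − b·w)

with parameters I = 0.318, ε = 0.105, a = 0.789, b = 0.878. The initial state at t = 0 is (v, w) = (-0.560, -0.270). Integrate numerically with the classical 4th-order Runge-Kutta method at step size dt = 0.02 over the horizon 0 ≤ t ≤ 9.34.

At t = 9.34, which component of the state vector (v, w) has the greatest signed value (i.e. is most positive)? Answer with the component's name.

largest component: v

t=0.000: state=(-0.560, -0.270)
step 1 (dt=0.02): k1=(0.087, 0.049), k2=(0.087, 0.049), k3=(0.087, 0.049), k4=(0.087, 0.049); state += dt/6·(k1+2k2+2k3+k4)
t=0.020: state=(-0.558, -0.269)
t=0.040: state=(-0.557, -0.268)
t=0.060: state=(-0.555, -0.267)
continuing one RK4 step at a time; state shown every 25 steps (Δt=0.5):
t=0.500: state=(-0.515, -0.245)
t=1.000: state=(-0.466, -0.219)
t=1.500: state=(-0.410, -0.191)
t=2.000: state=(-0.342, -0.161)
t=2.500: state=(-0.257, -0.129)
t=3.000: state=(-0.142, -0.093)
t=3.500: state=(0.021, -0.051)
t=4.000: state=(0.259, -0.002)
t=4.500: state=(0.600, 0.060)
t=5.000: state=(1.020, 0.140)
t=5.500: state=(1.387, 0.236)
t=6.000: state=(1.586, 0.343)
t=6.500: state=(1.644, 0.452)
t=7.000: state=(1.634, 0.556)
t=7.500: state=(1.595, 0.654)
t=8.000: state=(1.543, 0.746)
t=8.500: state=(1.486, 0.830)
t=9.000: state=(1.424, 0.908)
t=9.340: state=(1.379, 0.957)
compare at T: v=1.379, w=0.957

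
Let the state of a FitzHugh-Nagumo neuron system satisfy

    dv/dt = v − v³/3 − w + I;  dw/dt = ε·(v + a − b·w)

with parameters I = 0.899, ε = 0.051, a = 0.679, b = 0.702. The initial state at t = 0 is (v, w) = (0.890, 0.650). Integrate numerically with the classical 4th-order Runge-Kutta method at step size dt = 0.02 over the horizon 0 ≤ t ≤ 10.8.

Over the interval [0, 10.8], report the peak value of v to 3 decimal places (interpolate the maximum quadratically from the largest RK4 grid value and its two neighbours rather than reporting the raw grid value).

t=0.000: state=(0.890, 0.650)
step 1 (dt=0.02): k1=(0.904, 0.057), k2=(0.905, 0.057), k3=(0.905, 0.057), k4=(0.906, 0.058); state += dt/6·(k1+2k2+2k3+k4)
t=0.020: state=(0.908, 0.651)
t=0.040: state=(0.926, 0.652)
t=0.060: state=(0.944, 0.653)
continuing one RK4 step at a time; state shown every 25 steps (Δt=0.5):
t=0.500: state=(1.324, 0.684)
t=1.000: state=(1.613, 0.726)
t=1.500: state=(1.733, 0.773)
t=2.000: state=(1.763, 0.821)
t=2.500: state=(1.759, 0.868)
t=3.000: state=(1.743, 0.914)
t=3.500: state=(1.723, 0.959)
t=4.000: state=(1.702, 1.002)
t=4.500: state=(1.679, 1.044)
t=5.000: state=(1.657, 1.085)
t=5.500: state=(1.634, 1.125)
t=6.000: state=(1.611, 1.163)
t=6.500: state=(1.588, 1.200)
t=7.000: state=(1.564, 1.235)
t=7.500: state=(1.540, 1.270)
t=8.000: state=(1.516, 1.303)
t=8.500: state=(1.491, 1.335)
t=9.000: state=(1.466, 1.366)
t=9.500: state=(1.440, 1.396)
t=10.000: state=(1.414, 1.424)
t=10.500: state=(1.387, 1.451)
t=10.800: state=(1.370, 1.467)
largest grid value and its neighbours: v(2.120)=1.76395, v(2.140)=1.76395, v(2.160)=1.76392
parabola through these three points peaks at t≈2.132 with v≈1.76395

max v = 1.764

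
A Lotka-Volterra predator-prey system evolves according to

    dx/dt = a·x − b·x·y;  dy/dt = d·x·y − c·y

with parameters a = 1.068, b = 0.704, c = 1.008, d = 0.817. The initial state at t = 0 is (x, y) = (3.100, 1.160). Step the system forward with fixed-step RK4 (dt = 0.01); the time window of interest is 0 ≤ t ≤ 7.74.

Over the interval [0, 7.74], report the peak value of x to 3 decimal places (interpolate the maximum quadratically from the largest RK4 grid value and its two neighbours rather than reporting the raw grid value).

max x = 3.171

t=0.000: state=(3.100, 1.160)
step 1 (dt=0.01): k1=(0.779, 1.769), k2=(0.761, 1.786), k3=(0.761, 1.786), k4=(0.742, 1.803); state += dt/6·(k1+2k2+2k3+k4)
t=0.010: state=(3.108, 1.178)
t=0.020: state=(3.115, 1.196)
t=0.030: state=(3.122, 1.215)
continuing one RK4 step at a time; state shown every 25 steps (Δt=0.25):
t=0.250: state=(3.154, 1.717)
t=0.500: state=(2.854, 2.480)
t=0.750: state=(2.245, 3.256)
t=1.000: state=(1.575, 3.733)
t=1.250: state=(1.056, 3.784)
t=1.500: state=(0.723, 3.516)
t=1.750: state=(0.527, 3.099)
t=2.000: state=(0.415, 2.649)
t=2.250: state=(0.353, 2.226)
t=2.500: state=(0.322, 1.853)
t=2.750: state=(0.313, 1.536)
t=3.000: state=(0.319, 1.273)
t=3.250: state=(0.340, 1.058)
t=3.500: state=(0.374, 0.884)
t=3.750: state=(0.424, 0.746)
t=4.000: state=(0.490, 0.636)
t=4.250: state=(0.577, 0.551)
t=4.500: state=(0.688, 0.487)
t=4.750: state=(0.828, 0.442)
t=5.000: state=(1.003, 0.414)
t=5.250: state=(1.220, 0.403)
t=5.500: state=(1.483, 0.413)
t=5.750: state=(1.797, 0.448)
t=6.000: state=(2.156, 0.521)
t=6.250: state=(2.542, 0.654)
t=6.500: state=(2.904, 0.888)
t=6.750: state=(3.143, 1.283)
t=7.000: state=(3.112, 1.901)
t=7.250: state=(2.716, 2.695)
t=7.500: state=(2.064, 3.420)
t=7.740: state=(1.443, 3.780)
largest grid value and its neighbours: x(0.160)=3.17074, x(0.170)=3.17109, x(0.180)=3.17092
parabola through these three points peaks at t≈0.172 with x≈3.17110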